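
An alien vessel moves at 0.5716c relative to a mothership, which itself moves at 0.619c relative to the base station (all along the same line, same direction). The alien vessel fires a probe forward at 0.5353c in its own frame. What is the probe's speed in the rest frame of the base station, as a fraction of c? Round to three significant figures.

0.962c

Apply u = (u'+v)/(1+u'v) twice. Probe in the mothership frame: (0.5353+0.5716)/(1+0.5353·0.5716) = 1.1069/1.30597748 = 0.84756c.
That velocity, transformed to the rest frame of the base station: (0.84756+0.619)/(1+0.84756·0.619) = 1.46656/1.52463964 = 0.96191c.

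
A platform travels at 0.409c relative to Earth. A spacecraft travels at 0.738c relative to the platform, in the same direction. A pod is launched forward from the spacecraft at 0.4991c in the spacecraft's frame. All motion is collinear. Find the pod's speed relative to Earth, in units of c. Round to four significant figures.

0.9586c

First combine the pod and spacecraft (S''→S'): u₁ = (0.4991 + 0.738)/(1 + 0.4991×0.738) = 1.2371/1.3683358 = 0.90409.
Then combine with the platform (S'→S): u = (0.90409 + 0.409)/(1 + 0.90409×0.409) = 1.31309/1.36977281 = 0.95862.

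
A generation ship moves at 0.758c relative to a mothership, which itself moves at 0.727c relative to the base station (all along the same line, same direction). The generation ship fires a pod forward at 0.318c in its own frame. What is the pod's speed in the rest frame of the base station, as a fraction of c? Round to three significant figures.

Compose velocities in two stages. Stage 1 (into S'): u₁ = (0.318+0.758)/(1+0.318×0.758) = 0.86701.
Stage 2 (into S): u = (0.86701+0.727)/(1+0.86701×0.727) = 0.97773, so the speed is 0.978c.

0.978c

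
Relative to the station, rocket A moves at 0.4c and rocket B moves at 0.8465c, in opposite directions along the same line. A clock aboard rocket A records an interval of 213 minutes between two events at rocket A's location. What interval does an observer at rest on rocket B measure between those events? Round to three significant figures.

Transform rocket A's velocity into rocket B's frame: (0.4 + 0.8465)/(1 + 0.4·0.8465) = 1.2465/1.3386, so the relative speed is 0.9312c.
At |u| = 0.9312c, γ = (1 − 0.867133)^(−1/2) = 2.7434.
Rocket A's interval is proper; time dilation gives Δt_B = γΔτ = 2.7434 × 213 minutes = 584 minutes.

584 minutes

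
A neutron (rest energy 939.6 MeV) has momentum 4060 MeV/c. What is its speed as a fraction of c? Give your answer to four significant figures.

βγ = pc/(mc²) = 4060/939.6 = 4.321.
Since γ² = 1 + (βγ)² = 19.671, γ = √19.671 = 4.4352, and β = (βγ)/γ = 4.321/4.4352 = 0.9743.

0.9743c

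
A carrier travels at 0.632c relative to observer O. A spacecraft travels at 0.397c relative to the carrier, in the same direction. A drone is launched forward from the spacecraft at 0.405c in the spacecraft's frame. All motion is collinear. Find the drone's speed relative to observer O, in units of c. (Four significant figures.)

0.9208c

Compose velocities in two stages. Stage 1 (into S'): u₁ = (0.405+0.397)/(1+0.405×0.397) = 0.69091.
Stage 2 (into S): u = (0.69091+0.632)/(1+0.69091×0.632) = 0.92083, so the speed is 0.9208c.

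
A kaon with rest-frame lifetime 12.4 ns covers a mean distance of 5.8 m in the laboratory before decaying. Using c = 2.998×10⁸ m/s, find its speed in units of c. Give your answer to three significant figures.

0.842c

Let x = d/(cτ) = 5.800 m / (2.998×10⁸ m/s × 1.240×10^-8 s) = 1.5602. Since d = βγcτ, x = βγ = β/√(1−β²).
Solving: β² = x²/(1+x²) = 2.43422/3.43422 = 0.708813, so β = 0.842.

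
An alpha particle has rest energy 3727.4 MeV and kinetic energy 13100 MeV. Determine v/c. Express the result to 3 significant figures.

0.975

K = (γ−1)mc², so γ = 1 + 13100/3727.4 = 4.5145.
Then v/c = √(1 − γ⁻²) = √(1 − 0.049066) = √0.950934 = 0.975.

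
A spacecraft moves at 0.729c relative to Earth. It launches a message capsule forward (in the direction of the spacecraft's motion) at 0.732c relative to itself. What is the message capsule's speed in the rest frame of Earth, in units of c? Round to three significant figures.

In units of c, u = (u' + v)/(1 + u'v) with u' = 0.732 and v = 0.729.
Numerator: 0.732 + 0.729 = 1.461. Denominator: 1 + (0.732)(0.729) = 1.533628.
u = 1.461/1.533628 = 0.95264, so the speed is 0.953c.

0.953c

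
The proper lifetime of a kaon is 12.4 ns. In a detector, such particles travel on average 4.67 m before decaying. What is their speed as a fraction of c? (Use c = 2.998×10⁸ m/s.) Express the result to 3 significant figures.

0.782c

d = βγcτ ⇒ βγ = d/(cτ) = 4.670 m / (3.71752 m) = 1.2562.
β = (βγ)/√(1+(βγ)²) = 1.2562/√2.57804 = 0.782.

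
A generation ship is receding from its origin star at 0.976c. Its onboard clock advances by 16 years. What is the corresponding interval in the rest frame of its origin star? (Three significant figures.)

73.5 years

With β = 0.976, γ = 1/√(1 − 0.976²) = 1/√0.047424 = 4.592.
The onboard clock measures proper time, so the interval in the rest frame of its origin star is dilated: Δt = γ·Δτ = 4.592 × 16 years = 73.5 years.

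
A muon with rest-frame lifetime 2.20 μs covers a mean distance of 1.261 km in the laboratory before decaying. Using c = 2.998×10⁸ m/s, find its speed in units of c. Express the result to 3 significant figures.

0.886c

Let x = d/(cτ) = 1261 m / (2.998×10⁸ m/s × 2.200×10^-6 s) = 1.9119. Since d = βγcτ, x = βγ = β/√(1−β²).
Solving: β² = x²/(1+x²) = 3.65536/4.65536 = 0.785194, so β = 0.886.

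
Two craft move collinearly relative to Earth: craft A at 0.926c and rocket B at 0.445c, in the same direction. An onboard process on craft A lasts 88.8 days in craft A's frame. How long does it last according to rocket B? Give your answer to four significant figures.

154.4 days

Speed of craft A in rocket B's frame: u = (v_A − v_B)/(1 − v_A v_B/c²) = (0.926 − 0.445)/(1 − 0.926×0.445) = 0.481/0.58793 = 0.81812; |u| = 0.81812c.
γ for this relative speed: γ = 1/√(1 − 0.66932) = 1.739.
Craft A's interval is proper; time dilation gives Δt_B = γΔτ = 1.739 × 88.8 days = 154.4 days.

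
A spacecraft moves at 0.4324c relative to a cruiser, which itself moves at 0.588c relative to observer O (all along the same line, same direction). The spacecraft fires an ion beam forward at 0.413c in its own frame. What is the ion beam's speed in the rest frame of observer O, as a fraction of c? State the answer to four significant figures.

0.9181c

Compose velocities in two stages. Stage 1 (into S'): u₁ = (0.413+0.4324)/(1+0.413×0.4324) = 0.7173.
Stage 2 (into S): u = (0.7173+0.588)/(1+0.7173×0.588) = 0.91808, so the speed is 0.9181c.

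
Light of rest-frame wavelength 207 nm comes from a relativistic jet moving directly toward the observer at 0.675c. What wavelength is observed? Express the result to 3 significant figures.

91.2 nm

Relativistic Doppler for wavelength: λ_obs = λ_src · √((1−β)/(1+β)).
With β = 0.675: factor = √(0.325/1.675) = 0.44049.
λ_obs = 207 × 0.44049 = 91.2 nm.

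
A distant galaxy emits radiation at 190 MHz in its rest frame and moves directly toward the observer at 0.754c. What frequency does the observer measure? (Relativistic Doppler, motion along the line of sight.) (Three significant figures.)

Relativistic Doppler (source moving toward): f_obs = f_src · √((1+β)/(1−β)).
With β = 0.754: factor = √(1.754/0.246) = 2.6702.
f_obs = 190 × 2.6702 = 507 MHz.

507 MHz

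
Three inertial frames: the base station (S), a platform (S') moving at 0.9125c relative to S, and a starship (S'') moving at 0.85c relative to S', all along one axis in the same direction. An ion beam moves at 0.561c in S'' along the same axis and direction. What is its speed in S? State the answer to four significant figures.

0.9979c

Compose velocities in two stages. Stage 1 (into S'): u₁ = (0.561+0.85)/(1+0.561×0.85) = 0.95541.
Stage 2 (into S): u = (0.95541+0.9125)/(1+0.95541×0.9125) = 0.99792, so the speed is 0.9979c.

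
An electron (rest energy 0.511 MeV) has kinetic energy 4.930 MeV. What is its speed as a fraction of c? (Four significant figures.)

K = (γ−1)mc², so γ = 1 + 4.930/0.511 = 10.648.
Then v/c = √(1 − γ⁻²) = √(1 − 0.00881991) = √0.99118009 = 0.9956.

0.9956c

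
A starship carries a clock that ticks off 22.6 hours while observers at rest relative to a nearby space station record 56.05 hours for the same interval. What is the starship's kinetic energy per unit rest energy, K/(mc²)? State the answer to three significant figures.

1.48

The time-dilation ratio gives γ = 56.05/22.6 = 2.48009.
Since K = (γ−1)mc², K/(mc²) = 2.48009 − 1 = 1.48.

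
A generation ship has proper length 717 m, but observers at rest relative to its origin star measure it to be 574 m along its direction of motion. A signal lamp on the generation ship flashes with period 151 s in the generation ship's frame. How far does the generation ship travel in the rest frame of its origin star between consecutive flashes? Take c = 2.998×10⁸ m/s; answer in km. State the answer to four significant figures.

3.389×10^7 km

γ = L₀/L = 717/574 = 1.24913.
β = √(1 − 1/γ²) = 0.59926. Lab-frame period = γτ = 1.24913×151 s = 188.62 s. Distance = βc × γτ = 0.59926 × 2.998×10⁸ m/s × 188.62 s = 3.3887×10^10 m = 3.389×10^7 km.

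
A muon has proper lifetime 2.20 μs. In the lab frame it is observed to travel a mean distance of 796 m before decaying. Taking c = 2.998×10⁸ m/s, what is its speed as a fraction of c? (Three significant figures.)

Let x = d/(cτ) = 796.0 m / (2.998×10⁸ m/s × 2.200×10^-6 s) = 1.2069. Since d = βγcτ, x = βγ = β/√(1−β²).
Solving: β² = x²/(1+x²) = 1.45661/2.45661 = 0.592935, so β = 0.770.

0.770c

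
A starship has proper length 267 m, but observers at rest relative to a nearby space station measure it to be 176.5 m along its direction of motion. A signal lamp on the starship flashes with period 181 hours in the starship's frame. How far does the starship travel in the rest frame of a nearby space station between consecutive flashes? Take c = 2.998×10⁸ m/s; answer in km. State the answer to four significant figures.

2.217×10^11 km

Length contraction gives γ = L₀/L = 267/176.5 = 1.51275.
β = √(1 − 1/γ²) = 0.75034. Lab-frame period = γτ = 1.51275×181 hours = 273.81 hours. Distance = βc × γτ = 0.75034 × 2.998×10⁸ m/s × 985716 s = 2.2174×10^14 m = 2.217×10^11 km.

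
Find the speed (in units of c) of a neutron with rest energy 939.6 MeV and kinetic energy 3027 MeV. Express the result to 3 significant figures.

K = (γ−1)mc², so γ = 1 + 3027/939.6 = 4.2216.
Then v/c = √(1 − γ⁻²) = √(1 − 0.0561107) = √0.9438893 = 0.972.

0.972c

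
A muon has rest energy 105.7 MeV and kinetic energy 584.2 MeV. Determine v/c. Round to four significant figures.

γ = 1 + K/(mc²) = 1 + 584.2/105.7 = 6.527.
β = √(1 − 1/γ²) = √(1 − 0.0234732) = √0.9765268 = 0.9882.

0.9882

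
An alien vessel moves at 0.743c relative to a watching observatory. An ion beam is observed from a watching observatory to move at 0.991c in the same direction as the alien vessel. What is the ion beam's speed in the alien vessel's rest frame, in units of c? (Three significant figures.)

Transform to the alien vessel's frame: u' = (u − v)/(1 − uv/c²).
u' = (0.991 − 0.743)/(1 − 0.991×0.743) = 0.248/0.263687 = 0.94051.
Speed in the alien vessel's frame: 0.941c (in the same direction).

0.941c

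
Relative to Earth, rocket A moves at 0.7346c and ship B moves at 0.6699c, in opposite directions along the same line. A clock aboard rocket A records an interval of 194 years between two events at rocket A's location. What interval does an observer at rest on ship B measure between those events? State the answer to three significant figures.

Speed of rocket A in ship B's frame: u = (v_A + v_B)/(1 + v_A v_B/c²) = (0.7346 + 0.6699)/(1 + 0.7346×0.6699) = 1.4045/1.49210854 = 0.94129; |u| = 0.94129c.
γ for this relative speed: γ = 1/√(1 − 0.886027) = 2.9621.
Rocket A's interval is proper; time dilation gives Δt_B = γΔτ = 2.9621 × 194 years = 575 years.

575 years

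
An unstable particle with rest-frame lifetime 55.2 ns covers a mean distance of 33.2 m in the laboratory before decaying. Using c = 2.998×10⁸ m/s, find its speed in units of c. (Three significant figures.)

0.895c

Let x = d/(cτ) = 33.20 m / (2.998×10⁸ m/s × 5.520×10^-8 s) = 2.0062. Since d = βγcτ, x = βγ = β/√(1−β²).
Solving: β² = x²/(1+x²) = 4.02484/5.02484 = 0.800989, so β = 0.895.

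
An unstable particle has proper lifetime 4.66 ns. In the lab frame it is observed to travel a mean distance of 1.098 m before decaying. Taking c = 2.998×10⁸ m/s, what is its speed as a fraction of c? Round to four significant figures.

0.6179c

Lab distance = (lab lifetime)·v = γτ·βc, so βγ = d/(cτ) = 1.098/(2.998×10⁸ × 4.660×10^-9) = 0.78593.
With βγ = 0.78593: γ² = 1 + (βγ)² = 1.617686, and β = (βγ)/γ = 0.78593/1.27188 = 0.6179.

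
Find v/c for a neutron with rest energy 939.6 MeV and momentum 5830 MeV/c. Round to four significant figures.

0.9873

βγ = pc/(mc²) = 5830/939.6 = 6.2048.
Since γ² = 1 + (βγ)² = 39.4995, γ = √39.4995 = 6.28486, and β = (βγ)/γ = 6.2048/6.28486 = 0.9873.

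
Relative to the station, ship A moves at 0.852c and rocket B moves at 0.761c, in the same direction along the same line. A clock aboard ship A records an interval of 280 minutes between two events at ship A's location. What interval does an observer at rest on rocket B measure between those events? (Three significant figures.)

Transform ship A's velocity into rocket B's frame: (0.852 − 0.761)/(1 − 0.852·0.761) = 0.091/0.351628, so the relative speed is 0.2588c.
At |u| = 0.2588c, γ = (1 − 0.0669774)^(−1/2) = 1.0353.
The clock on ship A records proper time, so rocket B measures Δt = γΔτ = 1.0353 × 280 = 290 minutes.

290 minutes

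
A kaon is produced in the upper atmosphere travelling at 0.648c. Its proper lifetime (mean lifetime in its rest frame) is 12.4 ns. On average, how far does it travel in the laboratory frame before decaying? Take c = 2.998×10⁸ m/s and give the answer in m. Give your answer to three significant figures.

With β = 0.648, γ = 1/√(1 − 0.648²) = 1/√0.580096 = 1.313.
Lab-frame lifetime: Δt = γτ = 1.313 × 12.4 ns = 16.281 ns.
Distance: d = vΔt = 0.648 × 2.998×10⁸ m/s × 1.6281×10^-8 s = 3.16 m.

3.16 m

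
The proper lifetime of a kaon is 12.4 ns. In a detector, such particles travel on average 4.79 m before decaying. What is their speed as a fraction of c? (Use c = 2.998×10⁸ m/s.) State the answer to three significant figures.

0.790c

Lab distance = (lab lifetime)·v = γτ·βc, so βγ = d/(cτ) = 4.790/(2.998×10⁸ × 1.240×10^-8) = 1.2885.
With βγ = 1.2885: γ² = 1 + (βγ)² = 2.66023, and β = (βγ)/γ = 1.2885/1.63102 = 0.790.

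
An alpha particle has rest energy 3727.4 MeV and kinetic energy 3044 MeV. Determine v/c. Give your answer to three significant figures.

γ = 1 + K/(mc²) = 1 + 3044/3727.4 = 1.8167.
β = √(1 − 1/γ²) = √(1 − 0.302994) = √0.697006 = 0.835.

0.835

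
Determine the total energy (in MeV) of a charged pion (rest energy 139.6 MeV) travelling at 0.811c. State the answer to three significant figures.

239 MeV

With β = 0.811, γ = 1/√(1 − 0.811²) = 1/√0.342279 = 1.7093.
Total energy: E = γmc² = 1.7093 × 139.6 MeV = 239 MeV.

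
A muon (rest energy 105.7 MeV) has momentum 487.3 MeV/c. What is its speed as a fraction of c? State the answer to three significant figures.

βγ = pc/(mc²) = 487.3/105.7 = 4.6102.
Since γ² = 1 + (βγ)² = 22.2539, γ = √22.2539 = 4.7174, and β = (βγ)/γ = 4.6102/4.7174 = 0.977.

0.977c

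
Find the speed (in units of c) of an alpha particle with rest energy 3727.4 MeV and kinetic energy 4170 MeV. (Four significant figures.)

γ = 1 + K/(mc²) = 1 + 4170/3727.4 = 2.1187.
β = √(1 − 1/γ²) = √(1 − 0.222772) = √0.777228 = 0.8816.

0.8816c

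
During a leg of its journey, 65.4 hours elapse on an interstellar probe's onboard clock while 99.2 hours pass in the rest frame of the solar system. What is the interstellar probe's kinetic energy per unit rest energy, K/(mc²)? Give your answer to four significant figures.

From Δt = γΔτ: γ = 99.2/65.4 = 1.51682.
K/(mc²) = γ − 1 = 1.51682 − 1 = 0.5168.

0.5168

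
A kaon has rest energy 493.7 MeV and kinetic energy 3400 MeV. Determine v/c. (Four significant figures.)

0.9919

γ = 1 + K/(mc²) = 1 + 3400/493.7 = 7.8868.
β = √(1 − 1/γ²) = √(1 − 0.0160768) = √0.9839232 = 0.9919.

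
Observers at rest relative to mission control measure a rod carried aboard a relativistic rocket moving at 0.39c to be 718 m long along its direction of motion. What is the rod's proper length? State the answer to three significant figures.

780 m

With β = 0.39, γ = 1/√(1 − 0.39²) = 1/√0.8479 = 1.086.
Proper length: L₀ = γ·L = 1.086 × 718 = 780 m.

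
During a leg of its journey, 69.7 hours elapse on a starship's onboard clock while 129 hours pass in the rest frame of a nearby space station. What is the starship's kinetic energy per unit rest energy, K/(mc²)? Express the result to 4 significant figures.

γ = Δt/Δτ = 129/69.7 = 1.85079.
Since K = (γ−1)mc², K/(mc²) = 1.85079 − 1 = 0.8508.

0.8508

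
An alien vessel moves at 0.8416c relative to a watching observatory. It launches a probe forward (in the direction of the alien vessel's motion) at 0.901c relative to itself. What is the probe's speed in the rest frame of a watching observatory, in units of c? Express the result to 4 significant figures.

Relativistic velocity addition: u = (u' + v)/(1 + u'v/c²), with u' = 0.901c and v = 0.8416c.
Numerator: 0.901 + 0.8416 = 1.7426. Denominator: 1 + (0.901)(0.8416) = 1.7582816.
u = 1.7426/1.7582816 = 0.99108, so the speed is 0.9911c.

0.9911c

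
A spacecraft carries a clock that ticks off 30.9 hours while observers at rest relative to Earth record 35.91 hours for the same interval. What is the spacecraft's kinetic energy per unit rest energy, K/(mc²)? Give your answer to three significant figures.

0.162

γ = Δt/Δτ = 35.91/30.9 = 1.16214.
Since K = (γ−1)mc², K/(mc²) = 1.16214 − 1 = 0.162.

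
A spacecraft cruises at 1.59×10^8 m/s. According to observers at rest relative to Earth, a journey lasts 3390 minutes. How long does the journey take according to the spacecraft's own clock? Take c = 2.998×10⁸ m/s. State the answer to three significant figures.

2870 minutes

β = v/c = (1.59×10^8 m/s)/(2.998×10⁸ m/s) = 0.530354.
γ = 1/√(1 − β²) = 1/√(1 − 0.2812754) = 1/√0.7187246 = 1/0.847776 = 1.1796.
The moving clock records proper time: Δτ = Δt/γ = 3390/1.1796 = 2870 minutes.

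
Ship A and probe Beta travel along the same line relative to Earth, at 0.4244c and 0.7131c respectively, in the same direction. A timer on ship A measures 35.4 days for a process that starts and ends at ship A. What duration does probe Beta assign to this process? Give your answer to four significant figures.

38.89 days

The velocity of ship A relative to probe Beta is (0.4244 − 0.7131)c / (1 − 0.4244×0.7131) = −0.41399c; relative speed 0.41399c.
γ for this relative speed: γ = 1/√(1 − 0.171388) = 1.0986.
Ship A's interval is proper; time dilation gives Δt_B = γΔτ = 1.0986 × 35.4 days = 38.89 days.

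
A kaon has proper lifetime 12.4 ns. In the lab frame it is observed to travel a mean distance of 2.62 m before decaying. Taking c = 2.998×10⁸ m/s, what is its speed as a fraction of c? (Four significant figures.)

d = βγcτ ⇒ βγ = d/(cτ) = 2.620 m / (3.71752 m) = 0.70477.
β = (βγ)/√(1+(βγ)²) = 0.70477/√1.496701 = 0.5761.

0.5761c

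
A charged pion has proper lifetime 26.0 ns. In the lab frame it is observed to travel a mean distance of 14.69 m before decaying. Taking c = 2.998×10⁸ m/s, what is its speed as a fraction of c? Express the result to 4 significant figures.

0.8833c

Let x = d/(cτ) = 14.69 m / (2.998×10⁸ m/s × 2.600×10^-8 s) = 1.8846. Since d = βγcτ, x = βγ = β/√(1−β²).
Solving: β² = x²/(1+x²) = 3.55172/4.55172 = 0.780303, so β = 0.8833.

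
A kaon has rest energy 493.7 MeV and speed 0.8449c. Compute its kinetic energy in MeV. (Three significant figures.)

γ = 1/√(1 − β²) = 1/√(1 − 0.71385601) = 1/√0.28614399 = 1.86942.
Kinetic energy: K = (γ − 1)mc² = (1.86942 − 1) × 493.7 MeV = 0.86942 × 493.7 = 429 MeV.

429 MeV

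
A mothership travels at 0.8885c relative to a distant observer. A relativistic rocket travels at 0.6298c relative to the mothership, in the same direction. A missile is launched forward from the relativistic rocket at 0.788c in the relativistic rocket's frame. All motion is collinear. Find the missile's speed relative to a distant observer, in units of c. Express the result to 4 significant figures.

0.9968c

Apply u = (u'+v)/(1+u'v) twice. Missile in the mothership frame: (0.788+0.6298)/(1+0.788·0.6298) = 1.4178/1.4962824 = 0.94755c.
That velocity, transformed to the rest frame of a distant observer: (0.94755+0.8885)/(1+0.94755·0.8885) = 1.83605/1.841898175 = 0.99682c.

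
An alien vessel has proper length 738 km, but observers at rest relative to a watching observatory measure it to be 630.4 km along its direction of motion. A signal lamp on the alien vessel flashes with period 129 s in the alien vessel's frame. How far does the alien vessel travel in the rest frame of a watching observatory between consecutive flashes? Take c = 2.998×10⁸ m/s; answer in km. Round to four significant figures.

Length contraction gives γ = L₀/L = 738/630.4 = 1.17069.
β = √(1 − 1/γ²) = 0.51995. Lab-frame period = γτ = 1.17069×129 s = 151.02 s. Distance = βc × γτ = 0.51995 × 2.998×10⁸ m/s × 151.02 s = 2.3541×10^10 m = 2.354×10^7 km.

2.354×10^7 km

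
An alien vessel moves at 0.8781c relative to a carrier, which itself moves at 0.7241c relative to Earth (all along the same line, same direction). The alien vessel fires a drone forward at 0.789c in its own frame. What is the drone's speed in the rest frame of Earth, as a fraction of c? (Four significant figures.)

Compose velocities in two stages. Stage 1 (into S'): u₁ = (0.789+0.8781)/(1+0.789×0.8781) = 0.98481.
Stage 2 (into S): u = (0.98481+0.7241)/(1+0.98481×0.7241) = 0.99755, so the speed is 0.9976c.

0.9976c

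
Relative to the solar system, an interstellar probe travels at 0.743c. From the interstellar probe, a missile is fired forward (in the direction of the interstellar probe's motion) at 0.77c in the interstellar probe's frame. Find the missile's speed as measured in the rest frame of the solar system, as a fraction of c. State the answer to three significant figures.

0.962c

Relativistic velocity addition: u = (u' + v)/(1 + u'v/c²), with u' = 0.77c and v = 0.743c.
Numerator: 0.77 + 0.743 = 1.513. Denominator: 1 + (0.77)(0.743) = 1.57211.
u = 1.513/1.57211 = 0.9624, so the speed is 0.962c.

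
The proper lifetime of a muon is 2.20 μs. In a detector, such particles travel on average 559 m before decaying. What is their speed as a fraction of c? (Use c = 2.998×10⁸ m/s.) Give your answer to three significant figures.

0.647c

d = βγcτ ⇒ βγ = d/(cτ) = 559.0 m / (659.56 m) = 0.84753.
β = (βγ)/√(1+(βγ)²) = 0.84753/√1.718307 = 0.647.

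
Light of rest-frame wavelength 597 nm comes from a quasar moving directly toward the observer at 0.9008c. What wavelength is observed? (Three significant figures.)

Relativistic Doppler for wavelength: λ_obs = λ_src · √((1−β)/(1+β)).
With β = 0.9008: factor = √(0.0992/1.9008) = 0.22845.
λ_obs = 597 × 0.22845 = 136 nm.

136 nm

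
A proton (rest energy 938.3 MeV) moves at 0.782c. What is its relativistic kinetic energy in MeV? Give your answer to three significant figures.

567 MeV

β² = 0.611524, so γ = 1/√0.388476 = 1.60442.
Kinetic energy: K = (γ − 1)mc² = (1.60442 − 1) × 938.3 MeV = 0.60442 × 938.3 = 567 MeV.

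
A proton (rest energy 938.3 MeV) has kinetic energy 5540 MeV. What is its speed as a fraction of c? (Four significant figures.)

γ = 1 + K/(mc²) = 1 + 5540/938.3 = 6.9043.
β = √(1 − 1/γ²) = √(1 − 0.0209778) = √0.9790222 = 0.9895.

0.9895c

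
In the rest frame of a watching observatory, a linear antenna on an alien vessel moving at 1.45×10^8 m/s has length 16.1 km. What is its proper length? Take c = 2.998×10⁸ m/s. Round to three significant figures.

18.4 km

β = v/c = (1.45×10^8 m/s)/(2.998×10⁸ m/s) = 0.483656.
With β = 0.483656, γ = 1/√(1 − 0.483656²) = 1/√0.7660769 = 1.1425.
Proper length: L₀ = γ·L = 1.1425 × 16.1 = 18.4 km.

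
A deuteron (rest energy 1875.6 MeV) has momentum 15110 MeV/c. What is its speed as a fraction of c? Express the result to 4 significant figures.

pc/(mc²) = 15110/1875.6 = 8.0561 = βγ = β/√(1−β²).
So β² = x²/(1 + x²) with x = 8.0561: x² = 64.9007, β² = 64.9007/65.9007 = 0.984826, β = 0.9924.

0.9924c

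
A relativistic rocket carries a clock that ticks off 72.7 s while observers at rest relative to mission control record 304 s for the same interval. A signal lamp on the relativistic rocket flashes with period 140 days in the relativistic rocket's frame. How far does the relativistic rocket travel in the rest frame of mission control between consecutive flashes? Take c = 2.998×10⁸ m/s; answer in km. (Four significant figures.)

1.472×10^13 km

γ = Δt/Δτ = 304/72.7 = 4.18157.
β = √(1 − 1/γ²) = 0.97098. Lab-frame period = γτ = 4.18157×140 days = 585.42 days. Distance = βc × γτ = 0.97098 × 2.998×10⁸ m/s × 50580288 s = 1.4724×10^16 m = 1.472×10^13 km.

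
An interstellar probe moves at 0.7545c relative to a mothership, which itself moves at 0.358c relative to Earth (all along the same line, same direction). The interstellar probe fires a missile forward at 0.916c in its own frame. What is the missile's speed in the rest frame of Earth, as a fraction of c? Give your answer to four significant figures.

0.9942c

Apply u = (u'+v)/(1+u'v) twice. Missile in the mothership frame: (0.916+0.7545)/(1+0.916·0.7545) = 1.6705/1.691122 = 0.98781c.
That velocity, transformed to the rest frame of Earth: (0.98781+0.358)/(1+0.98781·0.358) = 1.34581/1.35363598 = 0.99422c.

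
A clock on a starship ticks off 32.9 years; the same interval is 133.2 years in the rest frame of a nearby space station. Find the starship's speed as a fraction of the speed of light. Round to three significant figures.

0.969c

γ = Δt/Δτ = 133.2/32.9 = 4.0486.
β = √(1 − 1/γ²) = √(1 − 0.0610085) = √0.9389915 = 0.969.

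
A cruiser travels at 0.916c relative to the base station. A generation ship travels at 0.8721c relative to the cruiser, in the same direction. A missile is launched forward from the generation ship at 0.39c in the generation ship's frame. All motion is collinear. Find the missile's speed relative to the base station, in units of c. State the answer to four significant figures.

0.9974c

Apply u = (u'+v)/(1+u'v) twice. Missile in the cruiser frame: (0.39+0.8721)/(1+0.39·0.8721) = 1.2621/1.340119 = 0.94178c.
That velocity, transformed to the rest frame of the base station: (0.94178+0.916)/(1+0.94178·0.916) = 1.85778/1.86267048 = 0.99737c.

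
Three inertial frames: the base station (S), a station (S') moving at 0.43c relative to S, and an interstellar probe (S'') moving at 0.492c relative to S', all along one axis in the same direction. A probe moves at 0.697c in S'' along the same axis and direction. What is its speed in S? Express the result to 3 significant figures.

0.953c

Apply u = (u'+v)/(1+u'v) twice. Probe in the station frame: (0.697+0.492)/(1+0.697·0.492) = 1.189/1.342924 = 0.88538c.
That velocity, transformed to the rest frame of the base station: (0.88538+0.43)/(1+0.88538·0.43) = 1.31538/1.3807134 = 0.95268c.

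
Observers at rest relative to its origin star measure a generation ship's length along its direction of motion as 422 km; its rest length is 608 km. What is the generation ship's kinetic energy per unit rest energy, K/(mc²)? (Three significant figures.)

Length contraction gives γ = L₀/L = 608/422 = 1.44076.
Since K = (γ−1)mc², K/(mc²) = 1.44076 − 1 = 0.441.

0.441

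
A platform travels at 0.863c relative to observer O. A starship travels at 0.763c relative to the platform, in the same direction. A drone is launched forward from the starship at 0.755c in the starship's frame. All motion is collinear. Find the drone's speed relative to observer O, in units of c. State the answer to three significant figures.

First combine the drone and starship (S''→S'): u₁ = (0.755 + 0.763)/(1 + 0.755×0.763) = 1.518/1.576065 = 0.96316.
Then combine with the platform (S'→S): u = (0.96316 + 0.863)/(1 + 0.96316×0.863) = 1.82616/1.83120708 = 0.99724.

0.997c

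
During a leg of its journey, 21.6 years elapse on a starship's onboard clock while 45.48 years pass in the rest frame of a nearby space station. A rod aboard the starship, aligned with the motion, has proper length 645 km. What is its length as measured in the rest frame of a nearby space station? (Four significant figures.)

γ = Δt/Δτ = 45.48/21.6 = 2.10556.
The rod contracts by the same γ: 645 km / 2.10556 = 306.3 km.

306.3 km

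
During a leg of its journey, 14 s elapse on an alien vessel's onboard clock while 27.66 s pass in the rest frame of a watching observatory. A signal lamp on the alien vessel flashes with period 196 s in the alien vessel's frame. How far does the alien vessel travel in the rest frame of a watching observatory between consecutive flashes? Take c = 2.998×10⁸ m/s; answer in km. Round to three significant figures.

From Δt = γΔτ: γ = 27.66/14 = 1.97571.
β = √(1 − 1/γ²) = 0.86245. Lab-frame period = γτ = 1.97571×196 s = 387.24 s. Distance = βc × γτ = 0.86245 × 2.998×10⁸ m/s × 387.24 s = 1.0013×10^11 m = 1.00×10^8 km.

1.00×10^8 km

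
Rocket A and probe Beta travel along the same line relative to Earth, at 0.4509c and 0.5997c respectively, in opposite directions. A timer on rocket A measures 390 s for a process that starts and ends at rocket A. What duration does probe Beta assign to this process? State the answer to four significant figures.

The velocity of rocket A relative to probe Beta is (0.4509 + 0.5997)c / (1 + 0.4509×0.5997) = 0.82698c; relative speed 0.82698c.
At |u| = 0.82698c, γ = (1 − 0.683896)^(−1/2) = 1.7786.
The clock on rocket A records proper time, so probe Beta measures Δt = γΔτ = 1.7786 × 390 = 693.7 s.

693.7 s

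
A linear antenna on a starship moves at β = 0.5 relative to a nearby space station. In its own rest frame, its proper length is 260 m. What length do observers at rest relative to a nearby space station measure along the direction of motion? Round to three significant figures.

With β = 0.5, γ = 1/√(1 − 0.5²) = 1/√0.75 = 1.1547.
Length contraction: L = L₀/γ = 260/1.1547 = 225 m.

225 m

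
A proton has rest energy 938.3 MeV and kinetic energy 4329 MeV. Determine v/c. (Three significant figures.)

0.984

K = (γ−1)mc², so γ = 1 + 4329/938.3 = 5.6137.
Then v/c = √(1 − γ⁻²) = √(1 − 0.0317323) = √0.9682677 = 0.984.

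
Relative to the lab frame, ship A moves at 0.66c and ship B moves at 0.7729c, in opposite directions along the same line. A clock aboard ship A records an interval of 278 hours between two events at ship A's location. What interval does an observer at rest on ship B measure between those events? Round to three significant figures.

881 hours

Transform ship A's velocity into ship B's frame: (0.66 + 0.7729)/(1 + 0.66·0.7729) = 1.4329/1.510114, so the relative speed is 0.94887c.
γ for this relative speed: γ = 1/√(1 − 0.900354) = 3.1679.
The clock on ship A records proper time, so ship B measures Δt = γΔτ = 3.1679 × 278 = 881 hours.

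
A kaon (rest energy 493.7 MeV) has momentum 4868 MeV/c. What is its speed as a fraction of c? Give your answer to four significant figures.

βγ = pc/(mc²) = 4868/493.7 = 9.8602.
Since γ² = 1 + (βγ)² = 98.2235, γ = √98.2235 = 9.91078, and β = (βγ)/γ = 9.8602/9.91078 = 0.9949.

0.9949c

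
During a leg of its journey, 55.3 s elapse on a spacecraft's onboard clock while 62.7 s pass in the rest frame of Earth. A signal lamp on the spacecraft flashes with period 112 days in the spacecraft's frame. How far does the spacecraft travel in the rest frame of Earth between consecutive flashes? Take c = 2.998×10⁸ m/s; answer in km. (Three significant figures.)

From Δt = γΔτ: γ = 62.7/55.3 = 1.13382.
β = √(1 − 1/γ²) = 0.4713. Lab-frame period = γτ = 1.13382×112 days = 126.99 days. Distance = βc × γτ = 0.4713 × 2.998×10⁸ m/s × 10971936 s = 1.5503×10^15 m = 1.55×10^12 km.

1.55×10^12 km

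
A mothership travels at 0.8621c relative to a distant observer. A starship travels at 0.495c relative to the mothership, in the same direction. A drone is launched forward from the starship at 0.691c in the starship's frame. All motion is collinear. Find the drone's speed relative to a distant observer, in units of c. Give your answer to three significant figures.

0.991c

Compose velocities in two stages. Stage 1 (into S'): u₁ = (0.691+0.495)/(1+0.691×0.495) = 0.88373.
Stage 2 (into S): u = (0.88373+0.8621)/(1+0.88373×0.8621) = 0.9909, so the speed is 0.991c.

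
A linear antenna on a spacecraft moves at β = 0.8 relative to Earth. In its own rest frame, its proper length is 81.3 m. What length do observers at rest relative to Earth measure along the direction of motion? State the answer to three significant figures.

48.8 m

With β = 0.8, γ = 1/√(1 − 0.8²) = 1/√0.36 = 1.6667.
Along the direction of motion the measured length is L₀/γ = 81.3/1.6667 = 48.8 m.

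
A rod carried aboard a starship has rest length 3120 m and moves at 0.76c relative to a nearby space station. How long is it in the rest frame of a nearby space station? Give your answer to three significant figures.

γ = 1/√(1 − β²) = 1/√(1 − 0.5776) = 1/√0.4224 = 1/0.649923 = 1.5386.
Along the direction of motion the measured length is L₀/γ = 3120/1.5386 = 2030 m.

2030 m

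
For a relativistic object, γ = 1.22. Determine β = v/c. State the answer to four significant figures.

β = √(1 − 1/γ²) = √(1 − 1/1.4884) = √0.328138 = 0.5728.

0.5728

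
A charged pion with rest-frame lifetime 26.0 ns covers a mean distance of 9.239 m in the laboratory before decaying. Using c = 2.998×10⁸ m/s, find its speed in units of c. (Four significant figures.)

0.7643c

Lab distance = (lab lifetime)·v = γτ·βc, so βγ = d/(cτ) = 9.239/(2.998×10⁸ × 2.600×10^-8) = 1.1853.
With βγ = 1.1853: γ² = 1 + (βγ)² = 2.40494, and β = (βγ)/γ = 1.1853/1.55079 = 0.7643.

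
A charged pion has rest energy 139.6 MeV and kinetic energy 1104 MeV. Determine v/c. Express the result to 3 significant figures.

K = (γ−1)mc², so γ = 1 + 1104/139.6 = 8.9083.
Then v/c = √(1 − γ⁻²) = √(1 − 0.0126012) = √0.9873988 = 0.994.

0.994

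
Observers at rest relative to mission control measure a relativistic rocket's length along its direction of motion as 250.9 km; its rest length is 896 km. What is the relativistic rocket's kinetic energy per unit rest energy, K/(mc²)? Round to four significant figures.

γ = L₀/L = 896/250.9 = 3.57114.
K/(mc²) = γ − 1 = 3.57114 − 1 = 2.571.

2.571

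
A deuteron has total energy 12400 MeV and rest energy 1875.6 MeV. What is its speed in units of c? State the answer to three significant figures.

0.988c

Total energy E = γmc² gives γ = 12400/1875.6 = 6.6112.
Hence β = √(1 − 1/γ²) = √(1 − 0.0228791) = √0.9771209 = 0.988.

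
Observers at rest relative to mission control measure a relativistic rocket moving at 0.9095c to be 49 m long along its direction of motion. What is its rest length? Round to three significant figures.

118 m

γ = 1/√(1 − β²) = 1/√(1 − 0.82719025) = 1/√0.17280975 = 1/0.415704 = 2.4056.
Proper length: L₀ = γ·L = 2.4056 × 49 = 118 m.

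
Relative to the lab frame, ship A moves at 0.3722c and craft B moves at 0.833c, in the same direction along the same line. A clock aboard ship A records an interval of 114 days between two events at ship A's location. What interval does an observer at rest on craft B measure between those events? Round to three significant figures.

Transform ship A's velocity into craft B's frame: (0.3722 − 0.833)/(1 − 0.3722·0.833) = −0.4608/0.6899574, so the relative speed is 0.66787c.
At |u| = 0.66787c, γ = (1 − 0.44605)^(−1/2) = 1.3436.
The clock on ship A records proper time, so craft B measures Δt = γΔτ = 1.3436 × 114 = 153 days.

153 days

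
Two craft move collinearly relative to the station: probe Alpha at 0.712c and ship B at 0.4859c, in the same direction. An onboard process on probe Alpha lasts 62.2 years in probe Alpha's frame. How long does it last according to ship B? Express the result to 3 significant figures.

Speed of probe Alpha in ship B's frame: u = (v_A − v_B)/(1 − v_A v_B/c²) = (0.712 − 0.4859)/(1 − 0.712×0.4859) = 0.2261/0.6540392 = 0.3457; |u| = 0.3457c.
γ for this relative speed: γ = 1/√(1 − 0.119508) = 1.0657.
Probe Alpha's interval is proper; time dilation gives Δt_B = γΔτ = 1.0657 × 62.2 years = 66.3 years.

66.3 years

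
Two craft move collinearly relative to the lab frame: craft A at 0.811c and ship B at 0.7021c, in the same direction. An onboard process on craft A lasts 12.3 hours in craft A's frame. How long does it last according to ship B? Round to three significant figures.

The velocity of craft A relative to ship B is (0.811 − 0.7021)c / (1 − 0.811×0.7021) = 0.2529c; relative speed 0.2529c.
At |u| = 0.2529c, γ = (1 − 0.0639584)^(−1/2) = 1.0336.
The clock on craft A records proper time, so ship B measures Δt = γΔτ = 1.0336 × 12.3 = 12.7 hours.

12.7 hours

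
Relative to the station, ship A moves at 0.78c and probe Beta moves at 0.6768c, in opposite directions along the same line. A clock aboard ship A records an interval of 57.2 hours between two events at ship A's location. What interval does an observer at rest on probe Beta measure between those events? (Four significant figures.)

Transform ship A's velocity into probe Beta's frame: (0.78 + 0.6768)/(1 + 0.78·0.6768) = 1.4568/1.527904, so the relative speed is 0.95346c.
γ for this relative speed: γ = 1/√(1 − 0.909086) = 3.3165.
Ship A's interval is proper; time dilation gives Δt_B = γΔτ = 3.3165 × 57.2 hours = 189.7 hours.

189.7 hours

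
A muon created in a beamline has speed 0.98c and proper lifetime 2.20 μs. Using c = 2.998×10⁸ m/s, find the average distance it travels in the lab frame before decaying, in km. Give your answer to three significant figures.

3.25 km

Lorentz factor: γ = (1 − 0.9604)^(−1/2) = 5.0252.
Lab-frame lifetime: Δt = γτ = 5.0252 × 2.20 μs = 11.055 μs.
Distance: d = vΔt = 0.98 × 2.998×10⁸ m/s × 1.1055×10^-5 s = 3250 m = 3.25 km.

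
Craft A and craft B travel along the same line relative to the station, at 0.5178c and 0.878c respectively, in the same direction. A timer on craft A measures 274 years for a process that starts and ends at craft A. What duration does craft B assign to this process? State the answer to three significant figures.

The velocity of craft A relative to craft B is (0.5178 − 0.878)c / (1 − 0.5178×0.878) = −0.66047c; relative speed 0.66047c.
γ for this relative speed: γ = 1/√(1 − 0.436221) = 1.3318.
The clock on craft A records proper time, so craft B measures Δt = γΔτ = 1.3318 × 274 = 365 years.

365 years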